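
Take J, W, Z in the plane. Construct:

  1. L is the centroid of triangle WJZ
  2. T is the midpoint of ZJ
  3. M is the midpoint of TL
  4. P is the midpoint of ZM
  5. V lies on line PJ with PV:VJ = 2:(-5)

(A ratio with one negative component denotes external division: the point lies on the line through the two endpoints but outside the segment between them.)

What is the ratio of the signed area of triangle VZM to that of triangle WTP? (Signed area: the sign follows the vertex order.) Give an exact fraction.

[VZM]:[WTP] = -4/9

Work in coordinates with J = (0, 0), W = (1, 0), Z = (0, 1).
1. L is the centroid of triangle WJZ ⇒ L = (1/3, 1/3)
2. T is the midpoint of ZJ ⇒ T = (0, 1/2)
3. M is the midpoint of TL ⇒ M = (1/6, 5/12)
4. P is the midpoint of ZM ⇒ P = (1/12, 17/24)
5. V lies on line PJ with PV:VJ = 2:(-5) ⇒ V = (5/36, 85/72)
2·[VZM] = 1/9, 2·[WTP] = -1/4
[VZM]:[WTP] = 1/9:-1/4 = -4/9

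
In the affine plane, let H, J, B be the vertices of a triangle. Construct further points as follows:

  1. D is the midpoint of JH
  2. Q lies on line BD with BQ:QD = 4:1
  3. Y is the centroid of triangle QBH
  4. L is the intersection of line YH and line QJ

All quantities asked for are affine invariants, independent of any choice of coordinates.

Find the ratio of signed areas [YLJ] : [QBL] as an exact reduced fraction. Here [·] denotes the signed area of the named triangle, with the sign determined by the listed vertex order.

[YLJ]:[QBL] = 1/2

Choose coordinates H = (0, 0), J = (1, 0), B = (0, 1).
1. D is the midpoint of JH ⇒ D = (1/2, 0)
2. Q lies on line BD with BQ:QD = 4:1 ⇒ Q = (2/5, 1/5)
3. Y is the centroid of triangle QBH ⇒ Y = (2/15, 2/5)
4. L is the intersection of line YH and line QJ ⇒ L = (1/10, 3/10)
2·[YLJ] = 1/10, 2·[QBL] = 1/5
[YLJ]:[QBL] = 1/10:1/5 = 1/2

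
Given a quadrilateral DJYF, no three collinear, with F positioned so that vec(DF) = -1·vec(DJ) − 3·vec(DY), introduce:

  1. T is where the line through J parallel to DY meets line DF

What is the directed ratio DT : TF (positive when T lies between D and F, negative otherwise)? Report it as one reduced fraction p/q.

Work in coordinates with D = (0, 0), J = (1, 0), Y = (0, 1), F = (-1, -3).
1. T is where the line through J parallel to DY meets line DF ⇒ T = (1, 3)
T = D + t·(F−D) with t = -1, so DT:TF = t:(1−t) = -1:2

DT:TF = -1/2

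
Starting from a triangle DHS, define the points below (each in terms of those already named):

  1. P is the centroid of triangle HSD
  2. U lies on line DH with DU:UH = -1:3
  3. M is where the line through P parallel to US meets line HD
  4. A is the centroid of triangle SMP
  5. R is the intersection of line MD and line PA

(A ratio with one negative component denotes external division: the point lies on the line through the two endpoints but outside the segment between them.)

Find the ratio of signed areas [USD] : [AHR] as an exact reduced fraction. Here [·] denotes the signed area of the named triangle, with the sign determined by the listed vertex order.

Work in coordinates with D = (0, 0), H = (1, 0), S = (0, 1).
1. P is the centroid of triangle HSD ⇒ P = (1/3, 1/3)
2. U lies on line DH with DU:UH = -1:3 ⇒ U = (-1/2, 0)
3. M is where the line through P parallel to US meets line HD ⇒ M = (1/6, 0)
4. A is the centroid of triangle SMP ⇒ A = (1/6, 4/9)
5. R is the intersection of line MD and line PA ⇒ R = (5/6, 0)
2·[USD] = -1/2, 2·[AHR] = -2/27
[USD]:[AHR] = -1/2:-2/27 = 27/4

[USD]:[AHR] = 27/4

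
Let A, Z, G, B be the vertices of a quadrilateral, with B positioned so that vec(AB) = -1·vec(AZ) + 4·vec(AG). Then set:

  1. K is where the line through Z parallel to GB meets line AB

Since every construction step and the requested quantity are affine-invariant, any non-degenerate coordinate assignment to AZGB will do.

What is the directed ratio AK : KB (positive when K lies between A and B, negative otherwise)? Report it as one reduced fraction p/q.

Work in coordinates with A = (0, 0), Z = (1, 0), G = (0, 1), B = (-1, 4).
1. K is where the line through Z parallel to GB meets line AB ⇒ K = (-3, 12)
K = A + t·(B−A) with t = 3, so AK:KB = t:(1−t) = 3:-2

AK:KB = -3/2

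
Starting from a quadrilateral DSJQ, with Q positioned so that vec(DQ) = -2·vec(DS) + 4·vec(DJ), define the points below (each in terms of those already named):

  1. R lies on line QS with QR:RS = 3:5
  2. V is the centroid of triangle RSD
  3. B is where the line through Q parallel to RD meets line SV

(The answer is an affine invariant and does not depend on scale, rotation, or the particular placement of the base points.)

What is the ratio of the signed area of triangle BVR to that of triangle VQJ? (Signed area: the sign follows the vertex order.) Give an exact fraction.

Work in coordinates with D = (0, 0), S = (1, 0), J = (0, 1), Q = (-2, 4).
1. R lies on line QS with QR:RS = 3:5 ⇒ R = (-7/8, 5/2)
2. V is the centroid of triangle RSD ⇒ V = (1/24, 5/6)
3. B is where the line through Q parallel to RD meets line SV ⇒ B = (-13/10, 2)
2·[BVR] = 7/6, 2·[VQJ] = -5/24
[BVR]:[VQJ] = 7/6:-5/24 = -28/5

[BVR]:[VQJ] = -28/5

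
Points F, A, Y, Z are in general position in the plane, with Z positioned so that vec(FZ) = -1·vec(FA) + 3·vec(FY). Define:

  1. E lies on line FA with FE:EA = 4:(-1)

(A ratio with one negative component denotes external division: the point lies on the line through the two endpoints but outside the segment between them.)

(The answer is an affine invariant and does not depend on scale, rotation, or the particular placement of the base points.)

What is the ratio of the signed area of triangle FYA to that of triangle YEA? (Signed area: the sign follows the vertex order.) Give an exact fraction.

[FYA]:[YEA] = 3

Set F = (0, 0), A = (1, 0), Y = (0, 1), Z = (-1, 3); any affine frame gives the same invariant.
1. E lies on line FA with FE:EA = 4:(-1) ⇒ E = (4/3, 0)
2·[FYA] = -1, 2·[YEA] = -1/3
[FYA]:[YEA] = -1:-1/3 = 3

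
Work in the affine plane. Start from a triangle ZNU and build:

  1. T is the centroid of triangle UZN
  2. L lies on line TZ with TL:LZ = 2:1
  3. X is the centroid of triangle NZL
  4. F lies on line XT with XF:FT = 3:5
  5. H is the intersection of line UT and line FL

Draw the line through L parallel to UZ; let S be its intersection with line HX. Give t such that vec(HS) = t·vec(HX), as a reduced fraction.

Choose coordinates Z = (0, 0), N = (1, 0), U = (0, 1).
1. T is the centroid of triangle UZN ⇒ T = (1/3, 1/3)
2. L lies on line TZ with TL:LZ = 2:1 ⇒ L = (1/9, 1/9)
3. X is the centroid of triangle NZL ⇒ X = (10/27, 1/27)
4. F lies on line XT with XF:FT = 3:5 ⇒ F = (77/216, 4/27)
5. H is the intersection of line UT and line FL ⇒ H = (8/19, 3/19)
through L parallel to UZ: direction (0, -1); meets HX at S = (1/9, -68/117)
S = H + t·(X−H) with t = 159/26

t = 159/26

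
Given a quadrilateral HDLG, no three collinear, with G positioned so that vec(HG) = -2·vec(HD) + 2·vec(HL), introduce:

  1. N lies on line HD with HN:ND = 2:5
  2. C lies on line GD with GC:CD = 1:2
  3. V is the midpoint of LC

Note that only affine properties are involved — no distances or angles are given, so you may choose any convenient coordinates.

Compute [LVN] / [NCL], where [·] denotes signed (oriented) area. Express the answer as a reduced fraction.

Choose coordinates H = (0, 0), D = (1, 0), L = (0, 1), G = (-2, 2).
1. N lies on line HD with HN:ND = 2:5 ⇒ N = (2/7, 0)
2. C lies on line GD with GC:CD = 1:2 ⇒ C = (-1, 4/3)
3. V is the midpoint of LC ⇒ V = (-1/2, 7/6)
2·[LVN] = 19/42, 2·[NCL] = -19/21
[LVN]:[NCL] = 19/42:-19/21 = -1/2

[LVN]:[NCL] = -1/2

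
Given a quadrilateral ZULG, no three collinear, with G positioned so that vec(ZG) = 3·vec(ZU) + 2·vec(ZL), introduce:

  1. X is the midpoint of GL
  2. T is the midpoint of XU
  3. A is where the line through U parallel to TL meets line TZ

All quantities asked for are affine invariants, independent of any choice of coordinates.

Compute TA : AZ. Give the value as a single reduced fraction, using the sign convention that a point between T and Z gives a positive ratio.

TA:AZ = 4

Assign Z = (0, 0), U = (1, 0), L = (0, 1), G = (3, 2) — the answer is frame-independent, so this choice is without loss of generality.
1. X is the midpoint of GL ⇒ X = (3/2, 3/2)
2. T is the midpoint of XU ⇒ T = (5/4, 3/4)
3. A is where the line through U parallel to TL meets line TZ ⇒ A = (1/4, 3/20)
A = T + t·(Z−T) with t = 4/5, so TA:AZ = t:(1−t) = 4/5:1/5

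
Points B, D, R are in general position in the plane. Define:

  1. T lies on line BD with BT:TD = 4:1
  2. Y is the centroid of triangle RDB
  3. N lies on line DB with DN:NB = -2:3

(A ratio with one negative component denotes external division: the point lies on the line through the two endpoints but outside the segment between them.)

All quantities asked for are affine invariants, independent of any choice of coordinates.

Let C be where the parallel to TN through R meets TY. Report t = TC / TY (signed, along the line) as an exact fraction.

Assign B = (0, 0), D = (1, 0), R = (0, 1) — the answer is frame-independent, so this choice is without loss of generality.
1. T lies on line BD with BT:TD = 4:1 ⇒ T = (4/5, 0)
2. Y is the centroid of triangle RDB ⇒ Y = (1/3, 1/3)
3. N lies on line DB with DN:NB = -2:3 ⇒ N = (3, 0)
through R parallel to TN: direction (11/5, 0); meets TY at C = (-3/5, 1)
C = T + t·(Y−T) with t = 3

t = 3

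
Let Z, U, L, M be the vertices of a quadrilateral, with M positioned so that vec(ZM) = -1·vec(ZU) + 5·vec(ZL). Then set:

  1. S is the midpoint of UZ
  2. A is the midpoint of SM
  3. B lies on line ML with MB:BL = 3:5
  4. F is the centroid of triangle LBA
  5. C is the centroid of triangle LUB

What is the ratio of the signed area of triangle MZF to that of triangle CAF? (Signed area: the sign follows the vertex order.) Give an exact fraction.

Choose coordinates Z = (0, 0), U = (1, 0), L = (0, 1), M = (-1, 5).
1. S is the midpoint of UZ ⇒ S = (1/2, 0)
2. A is the midpoint of SM ⇒ A = (-1/4, 5/2)
3. B lies on line ML with MB:BL = 3:5 ⇒ B = (-5/8, 7/2)
4. F is the centroid of triangle LBA ⇒ F = (-7/24, 7/3)
5. C is the centroid of triangle LUB ⇒ C = (1/8, 3/2)
2·[MZF] = 7/8, 2·[CAF] = 5/48
[MZF]:[CAF] = 7/8:5/48 = 42/5

[MZF]:[CAF] = 42/5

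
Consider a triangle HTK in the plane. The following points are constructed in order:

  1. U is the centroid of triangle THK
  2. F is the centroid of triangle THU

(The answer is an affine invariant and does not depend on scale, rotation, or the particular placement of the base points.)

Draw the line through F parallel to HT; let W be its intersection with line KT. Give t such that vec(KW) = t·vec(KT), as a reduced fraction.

Assign H = (0, 0), T = (1, 0), K = (0, 1) — the answer is frame-independent, so this choice is without loss of generality.
1. U is the centroid of triangle THK ⇒ U = (1/3, 1/3)
2. F is the centroid of triangle THU ⇒ F = (4/9, 1/9)
through F parallel to HT: direction (1, 0); meets KT at W = (8/9, 1/9)
W = K + t·(T−K) with t = 8/9

t = 8/9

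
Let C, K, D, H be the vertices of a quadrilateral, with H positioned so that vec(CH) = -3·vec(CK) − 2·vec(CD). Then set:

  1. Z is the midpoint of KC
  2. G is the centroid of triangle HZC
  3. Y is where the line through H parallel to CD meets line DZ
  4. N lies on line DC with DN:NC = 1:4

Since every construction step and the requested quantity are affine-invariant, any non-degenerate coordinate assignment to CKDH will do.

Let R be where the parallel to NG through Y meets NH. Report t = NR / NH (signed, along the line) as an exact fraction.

t = 287/62

Work in coordinates with C = (0, 0), K = (1, 0), D = (0, 1), H = (-3, -2).
1. Z is the midpoint of KC ⇒ Z = (1/2, 0)
2. G is the centroid of triangle HZC ⇒ G = (-5/6, -2/3)
3. Y is where the line through H parallel to CD meets line DZ ⇒ Y = (-3, 7)
4. N lies on line DC with DN:NC = 1:4 ⇒ N = (0, 4/5)
through Y parallel to NG: direction (-5/6, -22/15); meets NH at R = (-861/62, -377/31)
R = N + t·(H−N) with t = 287/62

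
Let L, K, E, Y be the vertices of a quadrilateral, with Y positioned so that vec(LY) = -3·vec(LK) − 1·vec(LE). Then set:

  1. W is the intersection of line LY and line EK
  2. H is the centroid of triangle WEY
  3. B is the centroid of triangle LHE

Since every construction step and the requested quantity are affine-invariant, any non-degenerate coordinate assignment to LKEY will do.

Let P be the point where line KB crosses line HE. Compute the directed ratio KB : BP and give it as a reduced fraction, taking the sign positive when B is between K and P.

KB:BP = 17/3

Set L = (0, 0), K = (1, 0), E = (0, 1), Y = (-3, -1); any affine frame gives the same invariant.
1. W is the intersection of line LY and line EK ⇒ W = (3/4, 1/4)
2. H is the centroid of triangle WEY ⇒ H = (-3/4, 1/12)
3. B is the centroid of triangle LHE ⇒ B = (-1/4, 13/36)
line KB meets HE at P = (-8/17, 65/153)
B = K + t·(P−K) with t = 17/20, so KB:BP = 17/20:3/20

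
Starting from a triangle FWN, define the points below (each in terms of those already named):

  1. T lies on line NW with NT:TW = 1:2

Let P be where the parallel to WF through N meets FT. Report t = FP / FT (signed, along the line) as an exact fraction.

Work in coordinates with F = (0, 0), W = (1, 0), N = (0, 1).
1. T lies on line NW with NT:TW = 1:2 ⇒ T = (1/3, 2/3)
through N parallel to WF: direction (-1, 0); meets FT at P = (1/2, 1)
P = F + t·(T−F) with t = 3/2

t = 3/2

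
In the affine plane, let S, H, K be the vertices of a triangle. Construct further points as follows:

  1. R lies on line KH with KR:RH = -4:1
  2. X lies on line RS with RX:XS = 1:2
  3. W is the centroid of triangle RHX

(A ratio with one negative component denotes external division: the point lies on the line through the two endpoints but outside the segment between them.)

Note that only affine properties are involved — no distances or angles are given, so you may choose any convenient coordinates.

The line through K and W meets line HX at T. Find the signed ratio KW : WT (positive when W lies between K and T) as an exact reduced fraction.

KW:WT = -10

Choose coordinates S = (0, 0), H = (1, 0), K = (0, 1).
1. R lies on line KH with KR:RH = -4:1 ⇒ R = (4/3, -1/3)
2. X lies on line RS with RX:XS = 1:2 ⇒ X = (8/9, -2/9)
3. W is the centroid of triangle RHX ⇒ W = (29/27, -5/27)
line KW meets HX at T = (29/30, -1/15)
W = K + t·(T−K) with t = 10/9, so KW:WT = 10/9:-1/9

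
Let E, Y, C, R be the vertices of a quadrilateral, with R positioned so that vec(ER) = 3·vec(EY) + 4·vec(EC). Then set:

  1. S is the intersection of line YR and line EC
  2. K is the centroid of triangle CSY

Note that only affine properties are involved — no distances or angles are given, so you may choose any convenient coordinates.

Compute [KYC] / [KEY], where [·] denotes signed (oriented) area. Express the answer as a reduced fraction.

[KYC]:[KEY] = -3

Work in coordinates with E = (0, 0), Y = (1, 0), C = (0, 1), R = (3, 4).
1. S is the intersection of line YR and line EC ⇒ S = (0, -2)
2. K is the centroid of triangle CSY ⇒ K = (1/3, -1/3)
2·[KYC] = 1, 2·[KEY] = -1/3
[KYC]:[KEY] = 1:-1/3 = -3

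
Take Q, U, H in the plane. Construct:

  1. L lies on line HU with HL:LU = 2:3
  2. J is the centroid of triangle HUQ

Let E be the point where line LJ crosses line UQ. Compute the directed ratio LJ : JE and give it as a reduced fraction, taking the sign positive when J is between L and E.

Set Q = (0, 0), U = (1, 0), H = (0, 1); any affine frame gives the same invariant.
1. L lies on line HU with HL:LU = 2:3 ⇒ L = (2/5, 3/5)
2. J is the centroid of triangle HUQ ⇒ J = (1/3, 1/3)
line LJ meets UQ at E = (1/4, 0)
J = L + t·(E−L) with t = 4/9, so LJ:JE = 4/9:5/9

LJ:JE = 4/5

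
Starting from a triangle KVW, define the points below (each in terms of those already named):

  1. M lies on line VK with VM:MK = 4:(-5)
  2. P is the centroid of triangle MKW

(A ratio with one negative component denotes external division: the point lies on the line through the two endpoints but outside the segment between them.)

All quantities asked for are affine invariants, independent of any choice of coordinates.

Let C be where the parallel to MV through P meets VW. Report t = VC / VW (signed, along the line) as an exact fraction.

Set K = (0, 0), V = (1, 0), W = (0, 1); any affine frame gives the same invariant.
1. M lies on line VK with VM:MK = 4:(-5) ⇒ M = (5, 0)
2. P is the centroid of triangle MKW ⇒ P = (5/3, 1/3)
through P parallel to MV: direction (-4, 0); meets VW at C = (2/3, 1/3)
C = V + t·(W−V) with t = 1/3

t = 1/3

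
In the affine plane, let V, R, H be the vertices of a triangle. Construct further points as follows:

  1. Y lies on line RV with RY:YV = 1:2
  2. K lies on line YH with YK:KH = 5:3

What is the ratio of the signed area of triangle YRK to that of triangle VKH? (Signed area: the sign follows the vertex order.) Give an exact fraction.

Assign V = (0, 0), R = (1, 0), H = (0, 1) — the answer is frame-independent, so this choice is without loss of generality.
1. Y lies on line RV with RY:YV = 1:2 ⇒ Y = (2/3, 0)
2. K lies on line YH with YK:KH = 5:3 ⇒ K = (1/4, 5/8)
2·[YRK] = 5/24, 2·[VKH] = 1/4
[YRK]:[VKH] = 5/24:1/4 = 5/6

[YRK]:[VKH] = 5/6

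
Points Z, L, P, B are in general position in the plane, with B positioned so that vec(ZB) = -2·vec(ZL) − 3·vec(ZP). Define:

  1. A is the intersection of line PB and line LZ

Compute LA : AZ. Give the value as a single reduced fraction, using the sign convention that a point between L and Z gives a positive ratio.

LA:AZ = -3

Assign Z = (0, 0), L = (1, 0), P = (0, 1), B = (-2, -3) — the answer is frame-independent, so this choice is without loss of generality.
1. A is the intersection of line PB and line LZ ⇒ A = (-1/2, 0)
A = L + t·(Z−L) with t = 3/2, so LA:AZ = t:(1−t) = 3/2:-1/2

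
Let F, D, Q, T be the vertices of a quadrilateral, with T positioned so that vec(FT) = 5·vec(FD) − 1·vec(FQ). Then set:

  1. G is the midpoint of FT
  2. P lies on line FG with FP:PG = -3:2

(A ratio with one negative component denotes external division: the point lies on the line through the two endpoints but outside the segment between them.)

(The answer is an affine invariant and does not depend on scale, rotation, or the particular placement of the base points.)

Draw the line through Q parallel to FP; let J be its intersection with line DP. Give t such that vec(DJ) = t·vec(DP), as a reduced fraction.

Set F = (0, 0), D = (1, 0), Q = (0, 1), T = (5, -1); any affine frame gives the same invariant.
1. G is the midpoint of FT ⇒ G = (5/2, -1/2)
2. P lies on line FG with FP:PG = -3:2 ⇒ P = (15/2, -3/2)
through Q parallel to FP: direction (15/2, -3/2); meets DP at J = (-25, 6)
J = D + t·(P−D) with t = -4

t = -4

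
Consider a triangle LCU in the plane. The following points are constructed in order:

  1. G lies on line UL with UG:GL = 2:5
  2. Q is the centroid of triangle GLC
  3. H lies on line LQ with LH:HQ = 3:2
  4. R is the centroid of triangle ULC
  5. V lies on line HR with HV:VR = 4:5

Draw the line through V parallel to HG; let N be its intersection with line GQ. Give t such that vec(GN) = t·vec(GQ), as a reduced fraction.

t = 8/15

Set L = (0, 0), C = (1, 0), U = (0, 1); any affine frame gives the same invariant.
1. G lies on line UL with UG:GL = 2:5 ⇒ G = (0, 5/7)
2. Q is the centroid of triangle GLC ⇒ Q = (1/3, 5/21)
3. H lies on line LQ with LH:HQ = 3:2 ⇒ H = (1/5, 1/7)
4. R is the centroid of triangle ULC ⇒ R = (1/3, 1/3)
5. V lies on line HR with HV:VR = 4:5 ⇒ V = (7/27, 43/189)
through V parallel to HG: direction (-1/5, 4/7); meets GQ at N = (8/45, 29/63)
N = G + t·(Q−G) with t = 8/15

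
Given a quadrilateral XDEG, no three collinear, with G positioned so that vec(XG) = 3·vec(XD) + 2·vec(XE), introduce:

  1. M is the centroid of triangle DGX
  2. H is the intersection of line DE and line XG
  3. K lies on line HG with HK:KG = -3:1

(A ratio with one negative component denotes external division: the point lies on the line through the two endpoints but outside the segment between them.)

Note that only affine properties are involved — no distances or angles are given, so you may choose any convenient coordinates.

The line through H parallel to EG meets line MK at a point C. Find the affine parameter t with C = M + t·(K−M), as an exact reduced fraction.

Choose coordinates X = (0, 0), D = (1, 0), E = (0, 1), G = (3, 2).
1. M is the centroid of triangle DGX ⇒ M = (4/3, 2/3)
2. H is the intersection of line DE and line XG ⇒ H = (3/5, 2/5)
3. K lies on line HG with HK:KG = -3:1 ⇒ K = (21/5, 14/5)
through H parallel to EG: direction (3, 1); meets MK at C = (339/265, 166/265)
C = M + t·(K−M) with t = -1/53

t = -1/53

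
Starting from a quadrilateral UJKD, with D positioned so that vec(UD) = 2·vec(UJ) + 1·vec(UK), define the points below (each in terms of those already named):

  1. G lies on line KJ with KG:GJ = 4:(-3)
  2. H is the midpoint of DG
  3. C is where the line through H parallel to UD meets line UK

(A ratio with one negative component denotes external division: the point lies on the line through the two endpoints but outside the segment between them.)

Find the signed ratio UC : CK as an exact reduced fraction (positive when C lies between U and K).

UC:CK = -5/7

Assign U = (0, 0), J = (1, 0), K = (0, 1), D = (2, 1) — the answer is frame-independent, so this choice is without loss of generality.
1. G lies on line KJ with KG:GJ = 4:(-3) ⇒ G = (4, -3)
2. H is the midpoint of DG ⇒ H = (3, -1)
3. C is where the line through H parallel to UD meets line UK ⇒ C = (0, -5/2)
C = U + t·(K−U) with t = -5/2, so UC:CK = t:(1−t) = -5/2:7/2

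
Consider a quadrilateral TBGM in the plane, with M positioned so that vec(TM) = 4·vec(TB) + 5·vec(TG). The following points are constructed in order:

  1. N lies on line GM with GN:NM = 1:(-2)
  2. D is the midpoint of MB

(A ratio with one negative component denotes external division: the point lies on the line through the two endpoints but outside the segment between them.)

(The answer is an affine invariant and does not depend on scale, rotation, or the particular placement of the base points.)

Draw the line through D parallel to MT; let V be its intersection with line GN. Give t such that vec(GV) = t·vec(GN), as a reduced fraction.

Choose coordinates T = (0, 0), B = (1, 0), G = (0, 1), M = (4, 5).
1. N lies on line GM with GN:NM = 1:(-2) ⇒ N = (-4, -3)
2. D is the midpoint of MB ⇒ D = (5/2, 5/2)
through D parallel to MT: direction (-4, -5); meets GN at V = (13/2, 15/2)
V = G + t·(N−G) with t = -13/8

t = -13/8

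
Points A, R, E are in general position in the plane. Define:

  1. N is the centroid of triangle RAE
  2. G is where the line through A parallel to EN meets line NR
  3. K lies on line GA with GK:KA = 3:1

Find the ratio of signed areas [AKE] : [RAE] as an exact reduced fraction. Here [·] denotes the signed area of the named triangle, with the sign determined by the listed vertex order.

Assign A = (0, 0), R = (1, 0), E = (0, 1) — the answer is frame-independent, so this choice is without loss of generality.
1. N is the centroid of triangle RAE ⇒ N = (1/3, 1/3)
2. G is where the line through A parallel to EN meets line NR ⇒ G = (-1/3, 2/3)
3. K lies on line GA with GK:KA = 3:1 ⇒ K = (-1/12, 1/6)
2·[AKE] = -1/12, 2·[RAE] = -1
[AKE]:[RAE] = -1/12:-1 = 1/12

[AKE]:[RAE] = 1/12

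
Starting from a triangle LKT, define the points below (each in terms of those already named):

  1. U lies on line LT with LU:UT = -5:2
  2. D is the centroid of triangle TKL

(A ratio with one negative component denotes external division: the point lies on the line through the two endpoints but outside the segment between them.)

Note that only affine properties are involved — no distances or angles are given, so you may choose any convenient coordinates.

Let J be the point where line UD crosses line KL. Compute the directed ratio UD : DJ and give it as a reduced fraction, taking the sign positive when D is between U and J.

UD:DJ = 4

Assign L = (0, 0), K = (1, 0), T = (0, 1) — the answer is frame-independent, so this choice is without loss of generality.
1. U lies on line LT with LU:UT = -5:2 ⇒ U = (0, 5/3)
2. D is the centroid of triangle TKL ⇒ D = (1/3, 1/3)
line UD meets KL at J = (5/12, 0)
D = U + t·(J−U) with t = 4/5, so UD:DJ = 4/5:1/5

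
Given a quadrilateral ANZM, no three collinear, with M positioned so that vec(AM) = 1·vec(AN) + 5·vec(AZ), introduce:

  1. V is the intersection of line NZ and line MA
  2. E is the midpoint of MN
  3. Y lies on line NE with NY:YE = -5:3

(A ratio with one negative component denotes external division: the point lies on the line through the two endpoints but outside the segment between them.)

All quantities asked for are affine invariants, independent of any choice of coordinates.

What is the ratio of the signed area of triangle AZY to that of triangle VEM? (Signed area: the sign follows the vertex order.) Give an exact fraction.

[AZY]:[VEM] = -12/25

Choose coordinates A = (0, 0), N = (1, 0), Z = (0, 1), M = (1, 5).
1. V is the intersection of line NZ and line MA ⇒ V = (1/6, 5/6)
2. E is the midpoint of MN ⇒ E = (1, 5/2)
3. Y lies on line NE with NY:YE = -5:3 ⇒ Y = (1, 25/4)
2·[AZY] = -1, 2·[VEM] = 25/12
[AZY]:[VEM] = -1:25/12 = -12/25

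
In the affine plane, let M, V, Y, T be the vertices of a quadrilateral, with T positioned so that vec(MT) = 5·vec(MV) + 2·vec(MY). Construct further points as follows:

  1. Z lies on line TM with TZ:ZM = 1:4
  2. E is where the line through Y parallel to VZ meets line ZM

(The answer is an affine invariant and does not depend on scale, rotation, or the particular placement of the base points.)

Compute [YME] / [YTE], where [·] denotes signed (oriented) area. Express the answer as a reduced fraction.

Assign M = (0, 0), V = (1, 0), Y = (0, 1), T = (5, 2) — the answer is frame-independent, so this choice is without loss of generality.
1. Z lies on line TM with TZ:ZM = 1:4 ⇒ Z = (4, 8/5)
2. E is where the line through Y parallel to VZ meets line ZM ⇒ E = (-15/2, -3)
2·[YME] = -15/2, 2·[YTE] = -25/2
[YME]:[YTE] = -15/2:-25/2 = 3/5

[YME]:[YTE] = 3/5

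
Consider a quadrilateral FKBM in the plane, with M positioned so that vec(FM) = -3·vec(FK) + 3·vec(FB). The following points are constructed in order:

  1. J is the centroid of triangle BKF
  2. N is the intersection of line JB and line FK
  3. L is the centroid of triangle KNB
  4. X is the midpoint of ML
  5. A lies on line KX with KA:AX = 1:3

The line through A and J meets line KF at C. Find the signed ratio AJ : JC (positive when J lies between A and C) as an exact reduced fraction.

AJ:JC = 1/4

Choose coordinates F = (0, 0), K = (1, 0), B = (0, 1), M = (-3, 3).
1. J is the centroid of triangle BKF ⇒ J = (1/3, 1/3)
2. N is the intersection of line JB and line FK ⇒ N = (1/2, 0)
3. L is the centroid of triangle KNB ⇒ L = (1/2, 1/3)
4. X is the midpoint of ML ⇒ X = (-5/4, 5/3)
5. A lies on line KX with KA:AX = 1:3 ⇒ A = (7/16, 5/12)
line AJ meets KF at C = (-1/12, 0)
J = A + t·(C−A) with t = 1/5, so AJ:JC = 1/5:4/5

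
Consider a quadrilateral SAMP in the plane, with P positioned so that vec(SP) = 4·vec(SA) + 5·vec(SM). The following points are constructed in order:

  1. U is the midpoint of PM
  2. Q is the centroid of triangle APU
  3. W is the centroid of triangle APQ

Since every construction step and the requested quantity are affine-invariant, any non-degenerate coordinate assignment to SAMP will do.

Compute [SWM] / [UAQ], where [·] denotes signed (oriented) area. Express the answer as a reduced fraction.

[SWM]:[UAQ] = 11/6

Set S = (0, 0), A = (1, 0), M = (0, 1), P = (4, 5); any affine frame gives the same invariant.
1. U is the midpoint of PM ⇒ U = (2, 3)
2. Q is the centroid of triangle APU ⇒ Q = (7/3, 8/3)
3. W is the centroid of triangle APQ ⇒ W = (22/9, 23/9)
2·[SWM] = 22/9, 2·[UAQ] = 4/3
[SWM]:[UAQ] = 22/9:4/3 = 11/6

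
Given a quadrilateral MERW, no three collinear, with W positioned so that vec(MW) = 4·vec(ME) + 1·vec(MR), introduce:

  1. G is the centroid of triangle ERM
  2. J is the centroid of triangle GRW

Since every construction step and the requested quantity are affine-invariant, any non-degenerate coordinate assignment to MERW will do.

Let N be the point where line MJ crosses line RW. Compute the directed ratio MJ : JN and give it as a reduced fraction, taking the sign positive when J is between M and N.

Choose coordinates M = (0, 0), E = (1, 0), R = (0, 1), W = (4, 1).
1. G is the centroid of triangle ERM ⇒ G = (1/3, 1/3)
2. J is the centroid of triangle GRW ⇒ J = (13/9, 7/9)
line MJ meets RW at N = (13/7, 1)
J = M + t·(N−M) with t = 7/9, so MJ:JN = 7/9:2/9

MJ:JN = 7/2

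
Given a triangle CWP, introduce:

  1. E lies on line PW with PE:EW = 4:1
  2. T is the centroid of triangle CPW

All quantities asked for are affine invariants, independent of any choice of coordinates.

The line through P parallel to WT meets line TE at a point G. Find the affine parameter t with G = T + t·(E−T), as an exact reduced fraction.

t = 5

Assign C = (0, 0), W = (1, 0), P = (0, 1) — the answer is frame-independent, so this choice is without loss of generality.
1. E lies on line PW with PE:EW = 4:1 ⇒ E = (4/5, 1/5)
2. T is the centroid of triangle CPW ⇒ T = (1/3, 1/3)
through P parallel to WT: direction (-2/3, 1/3); meets TE at G = (8/3, -1/3)
G = T + t·(E−T) with t = 5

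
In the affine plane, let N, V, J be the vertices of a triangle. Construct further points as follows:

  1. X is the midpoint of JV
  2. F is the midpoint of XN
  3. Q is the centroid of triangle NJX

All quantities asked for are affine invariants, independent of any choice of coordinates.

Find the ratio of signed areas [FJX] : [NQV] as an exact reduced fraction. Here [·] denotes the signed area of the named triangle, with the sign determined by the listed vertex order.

[FJX]:[NQV] = 1/2

Choose coordinates N = (0, 0), V = (1, 0), J = (0, 1).
1. X is the midpoint of JV ⇒ X = (1/2, 1/2)
2. F is the midpoint of XN ⇒ F = (1/4, 1/4)
3. Q is the centroid of triangle NJX ⇒ Q = (1/6, 1/2)
2·[FJX] = -1/4, 2·[NQV] = -1/2
[FJX]:[NQV] = -1/4:-1/2 = 1/2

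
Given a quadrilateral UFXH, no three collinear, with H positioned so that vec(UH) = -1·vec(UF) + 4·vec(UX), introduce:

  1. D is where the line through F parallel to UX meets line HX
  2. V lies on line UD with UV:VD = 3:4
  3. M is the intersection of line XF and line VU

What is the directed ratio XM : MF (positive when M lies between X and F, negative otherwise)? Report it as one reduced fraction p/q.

XM:MF = -1/2

Set U = (0, 0), F = (1, 0), X = (0, 1), H = (-1, 4); any affine frame gives the same invariant.
1. D is where the line through F parallel to UX meets line HX ⇒ D = (1, -2)
2. V lies on line UD with UV:VD = 3:4 ⇒ V = (3/7, -6/7)
3. M is the intersection of line XF and line VU ⇒ M = (-1, 2)
M = X + t·(F−X) with t = -1, so XM:MF = t:(1−t) = -1:2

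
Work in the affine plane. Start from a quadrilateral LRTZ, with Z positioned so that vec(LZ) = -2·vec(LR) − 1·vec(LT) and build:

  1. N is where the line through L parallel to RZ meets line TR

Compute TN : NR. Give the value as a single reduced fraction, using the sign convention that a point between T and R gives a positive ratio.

Set L = (0, 0), R = (1, 0), T = (0, 1), Z = (-2, -1); any affine frame gives the same invariant.
1. N is where the line through L parallel to RZ meets line TR ⇒ N = (3/4, 1/4)
N = T + t·(R−T) with t = 3/4, so TN:NR = t:(1−t) = 3/4:1/4

TN:NR = 3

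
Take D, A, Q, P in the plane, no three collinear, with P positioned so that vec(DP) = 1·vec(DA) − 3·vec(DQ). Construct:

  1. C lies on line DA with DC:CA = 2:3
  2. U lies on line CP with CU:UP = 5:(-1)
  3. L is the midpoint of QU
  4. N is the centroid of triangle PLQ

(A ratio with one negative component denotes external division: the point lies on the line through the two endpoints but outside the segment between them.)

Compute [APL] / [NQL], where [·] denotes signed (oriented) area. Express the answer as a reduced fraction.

Work in coordinates with D = (0, 0), A = (1, 0), Q = (0, 1), P = (1, -3).
1. C lies on line DA with DC:CA = 2:3 ⇒ C = (2/5, 0)
2. U lies on line CP with CU:UP = 5:(-1) ⇒ U = (23/20, -15/4)
3. L is the midpoint of QU ⇒ L = (23/40, -11/8)
4. N is the centroid of triangle PLQ ⇒ N = (21/40, -9/8)
2·[APL] = -51/40, 2·[NQL] = 1/40
[APL]:[NQL] = -51/40:1/40 = -51

[APL]:[NQL] = -51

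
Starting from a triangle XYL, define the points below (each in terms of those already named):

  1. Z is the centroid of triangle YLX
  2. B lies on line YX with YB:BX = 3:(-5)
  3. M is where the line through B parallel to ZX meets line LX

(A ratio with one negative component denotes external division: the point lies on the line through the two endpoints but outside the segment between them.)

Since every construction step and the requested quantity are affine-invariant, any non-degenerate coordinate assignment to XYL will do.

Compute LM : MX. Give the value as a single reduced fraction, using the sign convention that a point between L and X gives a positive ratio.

Set X = (0, 0), Y = (1, 0), L = (0, 1); any affine frame gives the same invariant.
1. Z is the centroid of triangle YLX ⇒ Z = (1/3, 1/3)
2. B lies on line YX with YB:BX = 3:(-5) ⇒ B = (5/2, 0)
3. M is where the line through B parallel to ZX meets line LX ⇒ M = (0, -5/2)
M = L + t·(X−L) with t = 7/2, so LM:MX = t:(1−t) = 7/2:-5/2

LM:MX = -7/5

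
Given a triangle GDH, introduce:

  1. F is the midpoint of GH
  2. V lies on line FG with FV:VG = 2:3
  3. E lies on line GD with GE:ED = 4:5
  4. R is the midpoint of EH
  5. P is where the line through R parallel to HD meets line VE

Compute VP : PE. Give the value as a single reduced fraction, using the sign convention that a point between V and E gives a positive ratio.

VP:PE = -38/25

Assign G = (0, 0), D = (1, 0), H = (0, 1) — the answer is frame-independent, so this choice is without loss of generality.
1. F is the midpoint of GH ⇒ F = (0, 1/2)
2. V lies on line FG with FV:VG = 2:3 ⇒ V = (0, 3/10)
3. E lies on line GD with GE:ED = 4:5 ⇒ E = (4/9, 0)
4. R is the midpoint of EH ⇒ R = (2/9, 1/2)
5. P is where the line through R parallel to HD meets line VE ⇒ P = (152/117, -15/26)
P = V + t·(E−V) with t = 38/13, so VP:PE = t:(1−t) = 38/13:-25/13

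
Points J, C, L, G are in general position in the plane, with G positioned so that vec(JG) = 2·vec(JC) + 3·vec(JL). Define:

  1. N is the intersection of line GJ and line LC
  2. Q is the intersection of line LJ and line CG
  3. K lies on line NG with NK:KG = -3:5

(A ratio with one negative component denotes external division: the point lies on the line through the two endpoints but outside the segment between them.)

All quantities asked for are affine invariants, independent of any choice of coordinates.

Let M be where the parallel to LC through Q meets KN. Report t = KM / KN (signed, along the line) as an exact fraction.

t = 1/3

Set J = (0, 0), C = (1, 0), L = (0, 1), G = (2, 3); any affine frame gives the same invariant.
1. N is the intersection of line GJ and line LC ⇒ N = (2/5, 3/5)
2. Q is the intersection of line LJ and line CG ⇒ Q = (0, -3)
3. K lies on line NG with NK:KG = -3:5 ⇒ K = (-2, -3)
through Q parallel to LC: direction (1, -1); meets KN at M = (-6/5, -9/5)
M = K + t·(N−K) with t = 1/3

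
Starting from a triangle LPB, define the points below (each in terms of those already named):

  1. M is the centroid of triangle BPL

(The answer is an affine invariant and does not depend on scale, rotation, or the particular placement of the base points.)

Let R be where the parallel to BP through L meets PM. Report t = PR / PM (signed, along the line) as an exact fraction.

t = 3

Assign L = (0, 0), P = (1, 0), B = (0, 1) — the answer is frame-independent, so this choice is without loss of generality.
1. M is the centroid of triangle BPL ⇒ M = (1/3, 1/3)
through L parallel to BP: direction (1, -1); meets PM at R = (-1, 1)
R = P + t·(M−P) with t = 3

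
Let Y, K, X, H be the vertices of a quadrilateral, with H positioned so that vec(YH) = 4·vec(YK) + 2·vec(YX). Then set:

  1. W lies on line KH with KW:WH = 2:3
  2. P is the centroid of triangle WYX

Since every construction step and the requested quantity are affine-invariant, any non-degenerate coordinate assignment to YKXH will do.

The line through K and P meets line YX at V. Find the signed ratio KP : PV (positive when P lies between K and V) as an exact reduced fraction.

Work in coordinates with Y = (0, 0), K = (1, 0), X = (0, 1), H = (4, 2).
1. W lies on line KH with KW:WH = 2:3 ⇒ W = (11/5, 4/5)
2. P is the centroid of triangle WYX ⇒ P = (11/15, 3/5)
line KP meets YX at V = (0, 9/4)
P = K + t·(V−K) with t = 4/15, so KP:PV = 4/15:11/15

KP:PV = 4/11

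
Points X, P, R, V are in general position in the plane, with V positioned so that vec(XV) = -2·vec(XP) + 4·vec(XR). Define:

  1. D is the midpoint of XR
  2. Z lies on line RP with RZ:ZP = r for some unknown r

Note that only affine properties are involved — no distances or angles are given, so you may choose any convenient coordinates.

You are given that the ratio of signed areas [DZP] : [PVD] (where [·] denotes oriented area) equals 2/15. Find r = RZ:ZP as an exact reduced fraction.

Set X = (0, 0), P = (1, 0), R = (0, 1), V = (-2, 4); any affine frame gives the same invariant.
1. D is the midpoint of XR ⇒ D = (0, 1/2)
2. With RZ:ZP = r, write λ = r/(r+1) so Z = R + λ·(P−R); Z is affine-linear in λ
Every point depending on Z is an affine combination of Z and λ-independent points, so each such coordinate is linear in λ; the λ² term in each signed area is a multiple of (P−R)×(P−R) = 0, so 2·[DZP] and 2·[PVD] are each linear in λ. Evaluating at λ=0 and λ=1:
  2·[DZP] = 1/2·λ − 1/2,   2·[PVD] = 5/2
So [DZP]:[PVD] = (1/2·λ − 1/2) / (5/2). Setting this equal to 2/15:
  1/2·λ − 1/2 = 2/15·(5/2)  ⇒  λ = 5/3
Then r = λ/(1−λ) = (5/3)/(-2/3) = -5/2. Check: with r = -5/2, Z = (5/3, -2/3) and [DZP]:[PVD] = 2/15 as required.

r = -5/2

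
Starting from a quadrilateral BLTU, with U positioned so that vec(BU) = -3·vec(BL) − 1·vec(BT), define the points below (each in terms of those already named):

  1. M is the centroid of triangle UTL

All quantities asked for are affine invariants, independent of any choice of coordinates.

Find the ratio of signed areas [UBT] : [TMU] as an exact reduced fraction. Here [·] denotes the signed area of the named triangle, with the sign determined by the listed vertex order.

Choose coordinates B = (0, 0), L = (1, 0), T = (0, 1), U = (-3, -1).
1. M is the centroid of triangle UTL ⇒ M = (-2/3, 0)
2·[UBT] = 3, 2·[TMU] = -5/3
[UBT]:[TMU] = 3:-5/3 = -9/5

[UBT]:[TMU] = -9/5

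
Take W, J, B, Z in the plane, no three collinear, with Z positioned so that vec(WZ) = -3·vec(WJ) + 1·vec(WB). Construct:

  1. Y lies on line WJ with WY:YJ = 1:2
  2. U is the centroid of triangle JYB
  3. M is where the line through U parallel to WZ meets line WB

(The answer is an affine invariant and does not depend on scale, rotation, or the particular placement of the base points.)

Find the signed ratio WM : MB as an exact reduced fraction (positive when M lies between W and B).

WM:MB = 13/14

Assign W = (0, 0), J = (1, 0), B = (0, 1), Z = (-3, 1) — the answer is frame-independent, so this choice is without loss of generality.
1. Y lies on line WJ with WY:YJ = 1:2 ⇒ Y = (1/3, 0)
2. U is the centroid of triangle JYB ⇒ U = (4/9, 1/3)
3. M is where the line through U parallel to WZ meets line WB ⇒ M = (0, 13/27)
M = W + t·(B−W) with t = 13/27, so WM:MB = t:(1−t) = 13/27:14/27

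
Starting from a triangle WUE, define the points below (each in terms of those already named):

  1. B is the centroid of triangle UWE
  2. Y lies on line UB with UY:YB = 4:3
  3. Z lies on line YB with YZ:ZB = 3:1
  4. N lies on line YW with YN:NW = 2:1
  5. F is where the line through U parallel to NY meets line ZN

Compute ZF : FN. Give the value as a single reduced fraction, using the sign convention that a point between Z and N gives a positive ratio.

Set W = (0, 0), U = (1, 0), E = (0, 1); any affine frame gives the same invariant.
1. B is the centroid of triangle UWE ⇒ B = (1/3, 1/3)
2. Y lies on line UB with UY:YB = 4:3 ⇒ Y = (13/21, 4/21)
3. Z lies on line YB with YZ:ZB = 3:1 ⇒ Z = (17/42, 25/84)
4. N lies on line YW with YN:NW = 2:1 ⇒ N = (13/63, 4/63)
5. F is where the line through U parallel to NY meets line ZN ⇒ F = (-83/567, -200/567)
F = Z + t·(N−Z) with t = 25/9, so ZF:FN = t:(1−t) = 25/9:-16/9

ZF:FN = -25/16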